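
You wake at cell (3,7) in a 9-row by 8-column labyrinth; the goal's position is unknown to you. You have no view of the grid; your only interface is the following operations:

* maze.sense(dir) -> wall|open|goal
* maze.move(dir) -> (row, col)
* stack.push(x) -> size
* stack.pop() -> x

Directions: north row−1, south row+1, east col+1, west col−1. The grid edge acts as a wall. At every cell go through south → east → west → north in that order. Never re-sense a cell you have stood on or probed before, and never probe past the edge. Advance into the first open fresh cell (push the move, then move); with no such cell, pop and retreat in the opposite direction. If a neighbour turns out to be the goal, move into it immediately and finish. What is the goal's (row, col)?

-- maze.sense(dir='south') ~> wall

-- maze.sense(dir='west') ~> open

-- stack.push(x='west') ~> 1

-- maze.move(dir='west') ~> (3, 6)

-- maze.sense(dir='south') ~> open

-- stack.push(x='south') ~> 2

-- maze.move(dir='south') ~> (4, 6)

-- maze.sense(dir='south') ~> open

-- stack.push(x='south') ~> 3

-- maze.move(dir='south') ~> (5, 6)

-- maze.sense(dir='south') ~> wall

-- maze.sense(dir='east') ~> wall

-- maze.sense(dir='west') ~> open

-- stack.push(x='west') ~> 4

-- maze.move(dir='west') ~> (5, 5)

-- maze.sense(dir='south') ~> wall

-- maze.sense(dir='west') ~> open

-- stack.push(x='west') ~> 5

-- maze.move(dir='west') ~> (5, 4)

-- maze.sense(dir='south') ~> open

-- stack.push(x='south') ~> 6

-- maze.move(dir='south') ~> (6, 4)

-- maze.sense(dir='south') ~> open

-- stack.push(x='south') ~> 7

-- maze.move(dir='south') ~> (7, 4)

-- maze.sense(dir='south') ~> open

-- stack.push(x='south') ~> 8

-- maze.move(dir='south') ~> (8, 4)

-- maze.sense(dir='east') ~> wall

-- maze.sense(dir='west') ~> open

-- stack.push(x='west') ~> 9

-- maze.move(dir='west') ~> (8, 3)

-- maze.sense(dir='west') ~> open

-- stack.push(x='west') ~> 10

-- maze.move(dir='west') ~> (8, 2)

-- maze.sense(dir='west') ~> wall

-- maze.sense(dir='north') ~> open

-- stack.push(x='north') ~> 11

-- maze.move(dir='north') ~> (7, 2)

-- maze.sense(dir='east') ~> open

-- stack.push(x='east') ~> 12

-- maze.move(dir='east') ~> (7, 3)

-- maze.sense(dir='north') ~> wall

-- stack.pop() ~> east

-- maze.move(dir='west') ~> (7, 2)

-- maze.sense(dir='west') ~> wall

-- maze.sense(dir='north') ~> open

-- stack.push(x='north') ~> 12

-- maze.move(dir='north') ~> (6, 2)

-- maze.sense(dir='west') ~> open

-- stack.push(x='west') ~> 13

-- maze.move(dir='west') ~> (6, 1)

-- maze.sense(dir='west') ~> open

-- stack.push(x='west') ~> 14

-- maze.move(dir='west') ~> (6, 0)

-- maze.sense(dir='south') ~> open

-- stack.push(x='south') ~> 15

-- maze.move(dir='south') ~> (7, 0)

-- maze.sense(dir='south') ~> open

-- stack.push(x='south') ~> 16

-- maze.move(dir='south') ~> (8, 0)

-- stack.pop() ~> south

-- maze.move(dir='north') ~> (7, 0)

-- stack.pop() ~> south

-- maze.move(dir='north') ~> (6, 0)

-- maze.sense(dir='north') ~> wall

-- stack.pop() ~> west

-- maze.move(dir='east') ~> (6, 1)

-- maze.sense(dir='north') ~> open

-- stack.push(x='north') ~> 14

-- maze.move(dir='north') ~> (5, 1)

-- maze.sense(dir='east') ~> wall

-- maze.sense(dir='north') ~> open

-- stack.push(x='north') ~> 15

-- maze.move(dir='north') ~> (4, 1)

-- maze.sense(dir='east') ~> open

-- stack.push(x='east') ~> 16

-- maze.move(dir='east') ~> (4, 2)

-- maze.sense(dir='east') ~> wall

-- maze.sense(dir='north') ~> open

-- stack.push(x='north') ~> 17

-- maze.move(dir='north') ~> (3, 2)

-- maze.sense(dir='east') ~> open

-- stack.push(x='east') ~> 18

-- maze.move(dir='east') ~> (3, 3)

-- maze.sense(dir='east') ~> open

-- stack.push(x='east') ~> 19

-- maze.move(dir='east') ~> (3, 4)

-- maze.sense(dir='south') ~> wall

-- maze.sense(dir='east') ~> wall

-- maze.sense(dir='north') ~> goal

-- maze.move(dir='north') ~> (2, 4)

Answer: (2, 4)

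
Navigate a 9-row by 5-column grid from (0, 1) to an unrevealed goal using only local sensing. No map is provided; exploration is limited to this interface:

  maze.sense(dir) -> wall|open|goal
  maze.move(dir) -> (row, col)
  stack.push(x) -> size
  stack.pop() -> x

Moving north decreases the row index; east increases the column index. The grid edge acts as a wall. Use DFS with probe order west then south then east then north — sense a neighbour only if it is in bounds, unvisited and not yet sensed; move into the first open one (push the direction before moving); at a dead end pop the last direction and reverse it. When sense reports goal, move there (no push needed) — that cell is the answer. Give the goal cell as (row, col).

Step: sense[dir: west]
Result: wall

Step: sense[dir: south]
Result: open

Step: push[x: south]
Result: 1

Step: move[dir: south]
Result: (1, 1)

Step: sense[dir: west]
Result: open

Step: push[x: west]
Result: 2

Step: move[dir: west]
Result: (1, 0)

Step: sense[dir: south]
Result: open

Step: push[x: south]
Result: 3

Step: move[dir: south]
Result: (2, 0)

Step: sense[dir: south]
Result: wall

Step: sense[dir: east]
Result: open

Step: push[x: east]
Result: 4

Step: move[dir: east]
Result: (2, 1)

Step: sense[dir: south]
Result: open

Step: push[x: south]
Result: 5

Step: move[dir: south]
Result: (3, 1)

Step: sense[dir: south]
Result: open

Step: push[x: south]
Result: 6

Step: move[dir: south]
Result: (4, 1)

Step: sense[dir: west]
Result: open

Step: push[x: west]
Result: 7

Step: move[dir: west]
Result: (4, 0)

Step: sense[dir: south]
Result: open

Step: push[x: south]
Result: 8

Step: move[dir: south]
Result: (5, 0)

Step: sense[dir: south]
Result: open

Step: push[x: south]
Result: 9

Step: move[dir: south]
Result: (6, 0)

Step: sense[dir: south]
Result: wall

Step: sense[dir: east]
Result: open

Step: push[x: east]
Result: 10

Step: move[dir: east]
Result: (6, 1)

Step: sense[dir: south]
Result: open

Step: push[x: south]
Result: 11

Step: move[dir: south]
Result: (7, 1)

Step: sense[dir: south]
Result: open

Step: push[x: south]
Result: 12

Step: move[dir: south]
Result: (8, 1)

Step: sense[dir: west]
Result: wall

Step: sense[dir: east]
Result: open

Step: push[x: east]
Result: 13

Step: move[dir: east]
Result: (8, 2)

Step: sense[dir: east]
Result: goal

Step: move[dir: east]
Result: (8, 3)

Answer: (8, 3)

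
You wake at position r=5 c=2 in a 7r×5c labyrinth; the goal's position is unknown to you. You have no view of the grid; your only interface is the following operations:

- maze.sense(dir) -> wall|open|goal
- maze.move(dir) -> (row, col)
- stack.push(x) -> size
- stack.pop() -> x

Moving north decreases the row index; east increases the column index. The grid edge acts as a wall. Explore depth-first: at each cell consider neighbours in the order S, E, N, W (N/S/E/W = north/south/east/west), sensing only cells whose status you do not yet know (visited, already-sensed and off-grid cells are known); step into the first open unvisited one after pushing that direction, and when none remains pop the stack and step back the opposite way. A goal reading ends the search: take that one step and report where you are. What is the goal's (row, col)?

→ sense(dir: south)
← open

→ push(x: south)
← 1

→ move(dir: south)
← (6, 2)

→ sense(dir: east)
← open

→ push(x: east)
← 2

→ move(dir: east)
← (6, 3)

→ sense(dir: east)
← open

→ push(x: east)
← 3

→ move(dir: east)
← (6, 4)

→ sense(dir: north)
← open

→ push(x: north)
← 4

→ move(dir: north)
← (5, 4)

→ sense(dir: north)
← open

→ push(x: north)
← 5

→ move(dir: north)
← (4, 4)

→ sense(dir: north)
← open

→ push(x: north)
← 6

→ move(dir: north)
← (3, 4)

→ sense(dir: north)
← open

→ push(x: north)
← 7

→ move(dir: north)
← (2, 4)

→ sense(dir: north)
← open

→ push(x: north)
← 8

→ move(dir: north)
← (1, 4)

→ sense(dir: north)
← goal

→ move(dir: north)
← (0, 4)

Answer: (0, 4)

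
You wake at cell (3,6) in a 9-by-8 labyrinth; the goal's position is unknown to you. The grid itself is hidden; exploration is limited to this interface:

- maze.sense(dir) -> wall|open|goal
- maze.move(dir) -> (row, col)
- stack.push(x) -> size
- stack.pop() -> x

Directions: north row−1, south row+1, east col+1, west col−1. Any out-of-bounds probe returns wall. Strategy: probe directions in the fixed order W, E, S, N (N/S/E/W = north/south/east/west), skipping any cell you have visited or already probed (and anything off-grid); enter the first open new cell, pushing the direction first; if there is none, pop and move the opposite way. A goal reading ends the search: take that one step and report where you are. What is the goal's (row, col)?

$ maze.sense dir='west'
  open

$ stack.push x='west'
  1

$ maze.move dir='west'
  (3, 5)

$ maze.sense dir='west'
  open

$ stack.push x='west'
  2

$ maze.move dir='west'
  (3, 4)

$ maze.sense dir='west'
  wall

$ maze.sense dir='south'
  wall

$ maze.sense dir='north'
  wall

$ stack.pop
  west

$ maze.move dir='east'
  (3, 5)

$ maze.sense dir='south'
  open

$ stack.push x='south'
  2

$ maze.move dir='south'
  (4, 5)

$ maze.sense dir='east'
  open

$ stack.push x='east'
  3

$ maze.move dir='east'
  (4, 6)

$ maze.sense dir='east'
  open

$ stack.push x='east'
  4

$ maze.move dir='east'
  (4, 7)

$ maze.sense dir='south'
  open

$ stack.push x='south'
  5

$ maze.move dir='south'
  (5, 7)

$ maze.sense dir='west'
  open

$ stack.push x='west'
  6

$ maze.move dir='west'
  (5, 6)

$ maze.sense dir='west'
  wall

$ maze.sense dir='south'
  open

$ stack.push x='south'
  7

$ maze.move dir='south'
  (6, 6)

$ maze.sense dir='west'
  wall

$ maze.sense dir='east'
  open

$ stack.push x='east'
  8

$ maze.move dir='east'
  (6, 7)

$ maze.sense dir='south'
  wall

$ stack.pop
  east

$ maze.move dir='west'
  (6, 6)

$ maze.sense dir='south'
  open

$ stack.push x='south'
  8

$ maze.move dir='south'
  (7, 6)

$ maze.sense dir='west'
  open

$ stack.push x='west'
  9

$ maze.move dir='west'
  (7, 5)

$ maze.sense dir='west'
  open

$ stack.push x='west'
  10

$ maze.move dir='west'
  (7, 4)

$ maze.sense dir='west'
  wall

$ maze.sense dir='south'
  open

$ stack.push x='south'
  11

$ maze.move dir='south'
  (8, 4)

$ maze.sense dir='west'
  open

$ stack.push x='west'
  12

$ maze.move dir='west'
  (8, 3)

$ maze.sense dir='west'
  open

$ stack.push x='west'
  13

$ maze.move dir='west'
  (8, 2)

$ maze.sense dir='west'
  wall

$ maze.sense dir='north'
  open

$ stack.push x='north'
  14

$ maze.move dir='north'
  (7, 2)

$ maze.sense dir='west'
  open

$ stack.push x='west'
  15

$ maze.move dir='west'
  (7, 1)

$ maze.sense dir='west'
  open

$ stack.push x='west'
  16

$ maze.move dir='west'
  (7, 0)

$ maze.sense dir='south'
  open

$ stack.push x='south'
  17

$ maze.move dir='south'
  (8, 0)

$ stack.pop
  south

$ maze.move dir='north'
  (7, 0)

$ maze.sense dir='north'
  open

$ stack.push x='north'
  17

$ maze.move dir='north'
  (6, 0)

$ maze.sense dir='east'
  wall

$ maze.sense dir='north'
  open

$ stack.push x='north'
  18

$ maze.move dir='north'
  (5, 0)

$ maze.sense dir='east'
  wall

$ maze.sense dir='north'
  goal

$ maze.move dir='north'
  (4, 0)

Answer: (4, 0)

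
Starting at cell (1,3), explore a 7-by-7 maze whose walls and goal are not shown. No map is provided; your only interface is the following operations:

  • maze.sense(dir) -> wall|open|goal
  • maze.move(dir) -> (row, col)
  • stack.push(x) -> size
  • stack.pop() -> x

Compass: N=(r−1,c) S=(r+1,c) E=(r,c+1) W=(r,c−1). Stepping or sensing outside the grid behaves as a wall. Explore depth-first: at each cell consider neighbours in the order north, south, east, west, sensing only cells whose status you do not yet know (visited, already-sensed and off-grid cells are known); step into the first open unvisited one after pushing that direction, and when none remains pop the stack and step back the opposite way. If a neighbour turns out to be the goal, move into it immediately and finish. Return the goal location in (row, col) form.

>>> maze.sense dir→north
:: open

>>> stack.push x→north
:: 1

>>> maze.move dir→north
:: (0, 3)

>>> maze.sense dir→east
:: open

>>> stack.push x→east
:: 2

>>> maze.move dir→east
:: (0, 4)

>>> maze.sense dir→south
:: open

>>> stack.push x→south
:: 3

>>> maze.move dir→south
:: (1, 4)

>>> maze.sense dir→south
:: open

>>> stack.push x→south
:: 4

>>> maze.move dir→south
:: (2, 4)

>>> maze.sense dir→south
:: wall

>>> maze.sense dir→east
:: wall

>>> maze.sense dir→west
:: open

>>> stack.push x→west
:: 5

>>> maze.move dir→west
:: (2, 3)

>>> maze.sense dir→south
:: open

>>> stack.push x→south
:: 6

>>> maze.move dir→south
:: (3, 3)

>>> maze.sense dir→south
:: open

>>> stack.push x→south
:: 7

>>> maze.move dir→south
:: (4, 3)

>>> maze.sense dir→south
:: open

>>> stack.push x→south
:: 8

>>> maze.move dir→south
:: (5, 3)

>>> maze.sense dir→south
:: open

>>> stack.push x→south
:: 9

>>> maze.move dir→south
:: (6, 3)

>>> maze.sense dir→east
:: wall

>>> maze.sense dir→west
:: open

>>> stack.push x→west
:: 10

>>> maze.move dir→west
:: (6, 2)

>>> maze.sense dir→north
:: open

>>> stack.push x→north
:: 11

>>> maze.move dir→north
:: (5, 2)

>>> maze.sense dir→north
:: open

>>> stack.push x→north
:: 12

>>> maze.move dir→north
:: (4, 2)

>>> maze.sense dir→north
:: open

>>> stack.push x→north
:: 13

>>> maze.move dir→north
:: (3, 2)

>>> maze.sense dir→north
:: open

>>> stack.push x→north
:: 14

>>> maze.move dir→north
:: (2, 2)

>>> maze.sense dir→north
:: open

>>> stack.push x→north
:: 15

>>> maze.move dir→north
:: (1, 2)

>>> maze.sense dir→north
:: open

>>> stack.push x→north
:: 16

>>> maze.move dir→north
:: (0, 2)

>>> maze.sense dir→west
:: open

>>> stack.push x→west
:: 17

>>> maze.move dir→west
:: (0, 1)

>>> maze.sense dir→south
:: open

>>> stack.push x→south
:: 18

>>> maze.move dir→south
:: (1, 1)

>>> maze.sense dir→south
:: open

>>> stack.push x→south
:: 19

>>> maze.move dir→south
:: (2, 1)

>>> maze.sense dir→south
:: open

>>> stack.push x→south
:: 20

>>> maze.move dir→south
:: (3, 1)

>>> maze.sense dir→south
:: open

>>> stack.push x→south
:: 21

>>> maze.move dir→south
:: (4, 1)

>>> maze.sense dir→south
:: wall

>>> maze.sense dir→west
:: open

>>> stack.push x→west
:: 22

>>> maze.move dir→west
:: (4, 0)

>>> maze.sense dir→north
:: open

>>> stack.push x→north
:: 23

>>> maze.move dir→north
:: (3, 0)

>>> maze.sense dir→north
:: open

>>> stack.push x→north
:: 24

>>> maze.move dir→north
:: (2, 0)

>>> maze.sense dir→north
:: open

>>> stack.push x→north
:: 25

>>> maze.move dir→north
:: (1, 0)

>>> maze.sense dir→north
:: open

>>> stack.push x→north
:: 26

>>> maze.move dir→north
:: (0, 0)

>>> stack.pop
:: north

>>> maze.move dir→south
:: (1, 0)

>>> stack.pop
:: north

>>> maze.move dir→south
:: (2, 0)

>>> stack.pop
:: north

>>> maze.move dir→south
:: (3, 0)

>>> stack.pop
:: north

>>> maze.move dir→south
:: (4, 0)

>>> maze.sense dir→south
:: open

>>> stack.push x→south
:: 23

>>> maze.move dir→south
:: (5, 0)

>>> maze.sense dir→south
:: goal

>>> maze.move dir→south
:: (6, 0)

Answer: (6, 0)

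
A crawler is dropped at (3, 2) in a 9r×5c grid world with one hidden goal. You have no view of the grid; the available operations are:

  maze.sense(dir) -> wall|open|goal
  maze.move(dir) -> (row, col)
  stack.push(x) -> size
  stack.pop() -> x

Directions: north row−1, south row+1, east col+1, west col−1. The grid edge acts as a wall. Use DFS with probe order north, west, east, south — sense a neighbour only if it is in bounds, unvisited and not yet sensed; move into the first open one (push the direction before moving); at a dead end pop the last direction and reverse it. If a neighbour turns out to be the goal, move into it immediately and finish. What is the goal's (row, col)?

>> maze.sense(north)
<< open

>> stack.push(north)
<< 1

>> maze.move(north)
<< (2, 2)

>> maze.sense(north)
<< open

>> stack.push(north)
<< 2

>> maze.move(north)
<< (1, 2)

>> maze.sense(north)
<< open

>> stack.push(north)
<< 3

>> maze.move(north)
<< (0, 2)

>> maze.sense(west)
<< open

>> stack.push(west)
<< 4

>> maze.move(west)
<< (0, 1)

>> maze.sense(west)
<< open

>> stack.push(west)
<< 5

>> maze.move(west)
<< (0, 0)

>> maze.sense(south)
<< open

>> stack.push(south)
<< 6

>> maze.move(south)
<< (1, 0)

>> maze.sense(east)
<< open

>> stack.push(east)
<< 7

>> maze.move(east)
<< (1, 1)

>> maze.sense(south)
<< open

>> stack.push(south)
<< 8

>> maze.move(south)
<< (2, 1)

>> maze.sense(west)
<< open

>> stack.push(west)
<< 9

>> maze.move(west)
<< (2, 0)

>> maze.sense(south)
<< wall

>> stack.pop()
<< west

>> maze.move(east)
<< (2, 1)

>> maze.sense(south)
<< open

>> stack.push(south)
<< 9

>> maze.move(south)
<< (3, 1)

>> maze.sense(south)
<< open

>> stack.push(south)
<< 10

>> maze.move(south)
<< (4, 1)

>> maze.sense(west)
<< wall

>> maze.sense(east)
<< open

>> stack.push(east)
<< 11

>> maze.move(east)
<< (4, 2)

>> maze.sense(east)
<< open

>> stack.push(east)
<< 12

>> maze.move(east)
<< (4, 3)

>> maze.sense(north)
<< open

>> stack.push(north)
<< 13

>> maze.move(north)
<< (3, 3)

>> maze.sense(north)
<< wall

>> maze.sense(east)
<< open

>> stack.push(east)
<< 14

>> maze.move(east)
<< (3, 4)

>> maze.sense(north)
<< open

>> stack.push(north)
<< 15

>> maze.move(north)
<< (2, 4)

>> maze.sense(north)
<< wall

>> stack.pop()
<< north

>> maze.move(south)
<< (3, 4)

>> maze.sense(south)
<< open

>> stack.push(south)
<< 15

>> maze.move(south)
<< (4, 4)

>> maze.sense(south)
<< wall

>> stack.pop()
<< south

>> maze.move(north)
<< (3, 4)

>> stack.pop()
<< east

>> maze.move(west)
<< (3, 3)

>> stack.pop()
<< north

>> maze.move(south)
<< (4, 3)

>> maze.sense(south)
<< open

>> stack.push(south)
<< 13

>> maze.move(south)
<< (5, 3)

>> maze.sense(west)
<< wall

>> maze.sense(south)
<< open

>> stack.push(south)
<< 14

>> maze.move(south)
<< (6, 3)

>> maze.sense(west)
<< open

>> stack.push(west)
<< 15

>> maze.move(west)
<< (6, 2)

>> maze.sense(west)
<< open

>> stack.push(west)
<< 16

>> maze.move(west)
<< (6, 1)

>> maze.sense(north)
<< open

>> stack.push(north)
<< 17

>> maze.move(north)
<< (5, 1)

>> maze.sense(west)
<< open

>> stack.push(west)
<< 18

>> maze.move(west)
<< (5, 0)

>> maze.sense(south)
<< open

>> stack.push(south)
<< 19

>> maze.move(south)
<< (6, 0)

>> maze.sense(south)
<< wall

>> stack.pop()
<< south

>> maze.move(north)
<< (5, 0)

>> stack.pop()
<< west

>> maze.move(east)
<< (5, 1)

>> stack.pop()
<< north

>> maze.move(south)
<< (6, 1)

>> maze.sense(south)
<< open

>> stack.push(south)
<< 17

>> maze.move(south)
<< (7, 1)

>> maze.sense(east)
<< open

>> stack.push(east)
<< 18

>> maze.move(east)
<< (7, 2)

>> maze.sense(east)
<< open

>> stack.push(east)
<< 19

>> maze.move(east)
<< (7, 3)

>> maze.sense(east)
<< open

>> stack.push(east)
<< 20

>> maze.move(east)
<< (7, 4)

>> maze.sense(north)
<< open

>> stack.push(north)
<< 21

>> maze.move(north)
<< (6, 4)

>> stack.pop()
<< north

>> maze.move(south)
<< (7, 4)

>> maze.sense(south)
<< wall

>> stack.pop()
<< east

>> maze.move(west)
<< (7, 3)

>> maze.sense(south)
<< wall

>> stack.pop()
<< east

>> maze.move(west)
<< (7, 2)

>> maze.sense(south)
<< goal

>> maze.move(south)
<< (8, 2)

Answer: (8, 2)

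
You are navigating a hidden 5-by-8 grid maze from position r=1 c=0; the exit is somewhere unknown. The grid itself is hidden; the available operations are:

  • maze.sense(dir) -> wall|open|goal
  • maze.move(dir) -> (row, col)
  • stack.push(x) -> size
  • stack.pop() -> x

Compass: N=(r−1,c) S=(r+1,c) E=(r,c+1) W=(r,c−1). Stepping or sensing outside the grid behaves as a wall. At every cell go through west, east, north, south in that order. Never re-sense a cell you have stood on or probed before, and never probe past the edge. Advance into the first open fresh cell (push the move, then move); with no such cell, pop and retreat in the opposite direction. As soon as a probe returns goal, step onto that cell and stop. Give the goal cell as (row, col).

# maze.sense(east) == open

# stack.push(east) == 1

# maze.move(east) == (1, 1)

# maze.sense(east) == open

# stack.push(east) == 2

# maze.move(east) == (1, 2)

# maze.sense(east) == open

# stack.push(east) == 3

# maze.move(east) == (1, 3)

# maze.sense(east) == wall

# maze.sense(north) == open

# stack.push(north) == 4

# maze.move(north) == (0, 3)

# maze.sense(west) == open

# stack.push(west) == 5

# maze.move(west) == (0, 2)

# maze.sense(west) == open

# stack.push(west) == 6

# maze.move(west) == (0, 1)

# maze.sense(west) == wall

# stack.pop() == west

# maze.move(east) == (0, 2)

# stack.pop() == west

# maze.move(east) == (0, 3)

# maze.sense(east) == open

# stack.push(east) == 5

# maze.move(east) == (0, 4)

# maze.sense(east) == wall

# stack.pop() == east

# maze.move(west) == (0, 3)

# stack.pop() == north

# maze.move(south) == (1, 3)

# maze.sense(south) == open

# stack.push(south) == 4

# maze.move(south) == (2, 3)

# maze.sense(west) == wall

# maze.sense(east) == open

# stack.push(east) == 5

# maze.move(east) == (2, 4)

# maze.sense(east) == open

# stack.push(east) == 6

# maze.move(east) == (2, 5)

# maze.sense(east) == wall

# maze.sense(north) == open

# stack.push(north) == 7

# maze.move(north) == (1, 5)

# maze.sense(east) == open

# stack.push(east) == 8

# maze.move(east) == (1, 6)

# maze.sense(east) == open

# stack.push(east) == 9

# maze.move(east) == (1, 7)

# maze.sense(north) == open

# stack.push(north) == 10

# maze.move(north) == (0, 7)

# maze.sense(west) == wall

# stack.pop() == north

# maze.move(south) == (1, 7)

# maze.sense(south) == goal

# maze.move(south) == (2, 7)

Answer: (2, 7)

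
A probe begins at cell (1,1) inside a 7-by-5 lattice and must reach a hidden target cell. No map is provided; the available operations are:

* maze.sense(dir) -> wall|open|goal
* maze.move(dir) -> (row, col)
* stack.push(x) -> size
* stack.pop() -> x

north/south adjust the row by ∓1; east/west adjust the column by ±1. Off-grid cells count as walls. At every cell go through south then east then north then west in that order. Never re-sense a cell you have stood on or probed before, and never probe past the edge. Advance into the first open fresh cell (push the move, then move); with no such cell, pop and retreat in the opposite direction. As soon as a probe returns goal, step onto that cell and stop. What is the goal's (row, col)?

# 1. sense(dir='south') == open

# 2. push(x='south') == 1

# 3. move(dir='south') == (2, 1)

# 4. sense(dir='south') == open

# 5. push(x='south') == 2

# 6. move(dir='south') == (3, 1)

# 7. sense(dir='south') == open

# 8. push(x='south') == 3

# 9. move(dir='south') == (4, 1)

# 10. sense(dir='south') == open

# 11. push(x='south') == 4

# 12. move(dir='south') == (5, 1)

# 13. sense(dir='south') == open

# 14. push(x='south') == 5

# 15. move(dir='south') == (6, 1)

# 16. sense(dir='east') == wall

# 17. sense(dir='west') == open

# 18. push(x='west') == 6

# 19. move(dir='west') == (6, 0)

# 20. sense(dir='north') == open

# 21. push(x='north') == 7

# 22. move(dir='north') == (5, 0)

# 23. sense(dir='north') == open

# 24. push(x='north') == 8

# 25. move(dir='north') == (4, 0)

# 26. sense(dir='north') == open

# 27. push(x='north') == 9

# 28. move(dir='north') == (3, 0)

# 29. sense(dir='north') == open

# 30. push(x='north') == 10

# 31. move(dir='north') == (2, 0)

# 32. sense(dir='north') == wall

# 33. pop() == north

# 34. move(dir='south') == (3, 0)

# 35. pop() == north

# 36. move(dir='south') == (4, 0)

# 37. pop() == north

# 38. move(dir='south') == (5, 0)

# 39. pop() == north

# 40. move(dir='south') == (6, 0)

# 41. pop() == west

# 42. move(dir='east') == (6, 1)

# 43. pop() == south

# 44. move(dir='north') == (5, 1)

# 45. sense(dir='east') == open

# 46. push(x='east') == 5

# 47. move(dir='east') == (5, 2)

# 48. sense(dir='east') == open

# 49. push(x='east') == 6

# 50. move(dir='east') == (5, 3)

# 51. sense(dir='south') == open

# 52. push(x='south') == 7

# 53. move(dir='south') == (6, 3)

# 54. sense(dir='east') == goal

# 55. move(dir='east') == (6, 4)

Answer: (6, 4)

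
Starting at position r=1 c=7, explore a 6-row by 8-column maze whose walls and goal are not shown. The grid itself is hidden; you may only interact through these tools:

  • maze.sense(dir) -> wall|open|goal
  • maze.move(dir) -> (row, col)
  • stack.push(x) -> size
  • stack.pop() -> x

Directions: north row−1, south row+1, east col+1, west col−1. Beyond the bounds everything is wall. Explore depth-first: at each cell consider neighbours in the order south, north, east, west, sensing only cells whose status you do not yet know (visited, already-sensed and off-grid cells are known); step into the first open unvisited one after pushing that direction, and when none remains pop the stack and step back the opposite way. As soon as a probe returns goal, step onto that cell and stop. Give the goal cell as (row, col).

$ maze.sense dir→south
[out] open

$ stack.push x→south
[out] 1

$ maze.move dir→south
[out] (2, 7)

$ maze.sense dir→south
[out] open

$ stack.push x→south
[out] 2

$ maze.move dir→south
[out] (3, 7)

$ maze.sense dir→south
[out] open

$ stack.push x→south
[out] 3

$ maze.move dir→south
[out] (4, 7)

$ maze.sense dir→south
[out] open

$ stack.push x→south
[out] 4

$ maze.move dir→south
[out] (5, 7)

$ maze.sense dir→west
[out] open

$ stack.push x→west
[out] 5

$ maze.move dir→west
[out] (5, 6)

$ maze.sense dir→north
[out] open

$ stack.push x→north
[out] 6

$ maze.move dir→north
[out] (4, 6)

$ maze.sense dir→north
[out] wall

$ maze.sense dir→west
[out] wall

$ stack.pop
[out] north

$ maze.move dir→south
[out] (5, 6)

$ maze.sense dir→west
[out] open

$ stack.push x→west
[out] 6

$ maze.move dir→west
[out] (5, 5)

$ maze.sense dir→west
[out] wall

$ stack.pop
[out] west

$ maze.move dir→east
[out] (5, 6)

$ stack.pop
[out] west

$ maze.move dir→east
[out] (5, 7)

$ stack.pop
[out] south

$ maze.move dir→north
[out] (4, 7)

$ stack.pop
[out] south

$ maze.move dir→north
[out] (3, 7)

$ stack.pop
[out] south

$ maze.move dir→north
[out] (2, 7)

$ maze.sense dir→west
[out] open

$ stack.push x→west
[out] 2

$ maze.move dir→west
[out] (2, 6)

$ maze.sense dir→north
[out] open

$ stack.push x→north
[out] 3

$ maze.move dir→north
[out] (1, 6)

$ maze.sense dir→north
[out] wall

$ maze.sense dir→west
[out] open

$ stack.push x→west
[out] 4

$ maze.move dir→west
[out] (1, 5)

$ maze.sense dir→south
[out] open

$ stack.push x→south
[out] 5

$ maze.move dir→south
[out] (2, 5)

$ maze.sense dir→south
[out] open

$ stack.push x→south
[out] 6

$ maze.move dir→south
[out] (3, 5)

$ maze.sense dir→west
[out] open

$ stack.push x→west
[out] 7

$ maze.move dir→west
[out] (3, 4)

$ maze.sense dir→south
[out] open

$ stack.push x→south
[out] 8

$ maze.move dir→south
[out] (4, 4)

$ maze.sense dir→west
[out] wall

$ stack.pop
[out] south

$ maze.move dir→north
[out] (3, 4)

$ maze.sense dir→north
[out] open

$ stack.push x→north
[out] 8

$ maze.move dir→north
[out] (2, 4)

$ maze.sense dir→north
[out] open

$ stack.push x→north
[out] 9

$ maze.move dir→north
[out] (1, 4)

$ maze.sense dir→north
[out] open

$ stack.push x→north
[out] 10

$ maze.move dir→north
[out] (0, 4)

$ maze.sense dir→east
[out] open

$ stack.push x→east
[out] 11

$ maze.move dir→east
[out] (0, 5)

$ stack.pop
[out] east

$ maze.move dir→west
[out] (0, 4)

$ maze.sense dir→west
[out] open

$ stack.push x→west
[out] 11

$ maze.move dir→west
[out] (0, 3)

$ maze.sense dir→south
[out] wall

$ maze.sense dir→west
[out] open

$ stack.push x→west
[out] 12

$ maze.move dir→west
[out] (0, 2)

$ maze.sense dir→south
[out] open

$ stack.push x→south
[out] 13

$ maze.move dir→south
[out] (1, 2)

$ maze.sense dir→south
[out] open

$ stack.push x→south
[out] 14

$ maze.move dir→south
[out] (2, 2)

$ maze.sense dir→south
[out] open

$ stack.push x→south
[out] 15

$ maze.move dir→south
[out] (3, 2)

$ maze.sense dir→south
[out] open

$ stack.push x→south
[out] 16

$ maze.move dir→south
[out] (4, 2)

$ maze.sense dir→south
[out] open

$ stack.push x→south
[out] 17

$ maze.move dir→south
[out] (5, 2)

$ maze.sense dir→east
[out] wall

$ maze.sense dir→west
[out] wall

$ stack.pop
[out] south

$ maze.move dir→north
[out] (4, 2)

$ maze.sense dir→west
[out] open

$ stack.push x→west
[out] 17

$ maze.move dir→west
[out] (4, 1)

$ maze.sense dir→north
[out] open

$ stack.push x→north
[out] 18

$ maze.move dir→north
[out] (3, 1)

$ maze.sense dir→north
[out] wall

$ maze.sense dir→west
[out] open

$ stack.push x→west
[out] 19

$ maze.move dir→west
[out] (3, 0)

$ maze.sense dir→south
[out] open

$ stack.push x→south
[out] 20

$ maze.move dir→south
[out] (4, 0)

$ maze.sense dir→south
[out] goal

$ maze.move dir→south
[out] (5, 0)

Answer: (5, 0)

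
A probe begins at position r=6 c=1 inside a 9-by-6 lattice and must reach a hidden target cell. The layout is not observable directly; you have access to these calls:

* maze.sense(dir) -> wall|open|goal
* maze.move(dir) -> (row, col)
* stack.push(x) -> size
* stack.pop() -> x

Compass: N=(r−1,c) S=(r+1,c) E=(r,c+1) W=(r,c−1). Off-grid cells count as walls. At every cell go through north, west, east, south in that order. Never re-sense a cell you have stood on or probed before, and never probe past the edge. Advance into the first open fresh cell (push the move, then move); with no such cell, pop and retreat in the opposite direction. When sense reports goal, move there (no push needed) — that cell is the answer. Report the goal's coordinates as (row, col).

[in] sense north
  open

[in] push north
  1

[in] move north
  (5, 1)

[in] sense north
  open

[in] push north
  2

[in] move north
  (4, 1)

[in] sense north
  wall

[in] sense west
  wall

[in] sense east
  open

[in] push east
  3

[in] move east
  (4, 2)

[in] sense north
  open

[in] push north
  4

[in] move north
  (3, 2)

[in] sense north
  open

[in] push north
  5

[in] move north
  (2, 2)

[in] sense north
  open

[in] push north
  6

[in] move north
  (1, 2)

[in] sense north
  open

[in] push north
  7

[in] move north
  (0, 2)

[in] sense west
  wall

[in] sense east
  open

[in] push east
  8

[in] move east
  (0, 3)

[in] sense east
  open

[in] push east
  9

[in] move east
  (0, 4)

[in] sense east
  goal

[in] move east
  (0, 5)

Answer: (0, 5)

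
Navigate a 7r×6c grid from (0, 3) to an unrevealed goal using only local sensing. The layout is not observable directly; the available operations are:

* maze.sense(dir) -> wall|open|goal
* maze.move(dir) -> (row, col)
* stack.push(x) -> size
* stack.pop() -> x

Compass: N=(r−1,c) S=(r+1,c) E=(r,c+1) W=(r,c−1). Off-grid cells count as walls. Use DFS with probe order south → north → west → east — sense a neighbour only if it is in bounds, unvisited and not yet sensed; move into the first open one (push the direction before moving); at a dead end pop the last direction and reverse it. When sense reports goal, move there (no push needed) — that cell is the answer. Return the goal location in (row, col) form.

# maze.sense(dir='south') => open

# stack.push(x='south') => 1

# maze.move(dir='south') => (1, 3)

# maze.sense(dir='south') => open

# stack.push(x='south') => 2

# maze.move(dir='south') => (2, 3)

# maze.sense(dir='south') => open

# stack.push(x='south') => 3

# maze.move(dir='south') => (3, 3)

# maze.sense(dir='south') => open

# stack.push(x='south') => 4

# maze.move(dir='south') => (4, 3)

# maze.sense(dir='south') => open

# stack.push(x='south') => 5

# maze.move(dir='south') => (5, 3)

# maze.sense(dir='south') => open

# stack.push(x='south') => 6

# maze.move(dir='south') => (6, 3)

# maze.sense(dir='west') => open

# stack.push(x='west') => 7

# maze.move(dir='west') => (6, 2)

# maze.sense(dir='north') => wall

# maze.sense(dir='west') => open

# stack.push(x='west') => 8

# maze.move(dir='west') => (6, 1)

# maze.sense(dir='north') => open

# stack.push(x='north') => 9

# maze.move(dir='north') => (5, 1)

# maze.sense(dir='north') => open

# stack.push(x='north') => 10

# maze.move(dir='north') => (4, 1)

# maze.sense(dir='north') => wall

# maze.sense(dir='west') => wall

# maze.sense(dir='east') => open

# stack.push(x='east') => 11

# maze.move(dir='east') => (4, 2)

# maze.sense(dir='north') => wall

# stack.pop() => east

# maze.move(dir='west') => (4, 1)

# stack.pop() => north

# maze.move(dir='south') => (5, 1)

# maze.sense(dir='west') => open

# stack.push(x='west') => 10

# maze.move(dir='west') => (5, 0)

# maze.sense(dir='south') => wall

# stack.pop() => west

# maze.move(dir='east') => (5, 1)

# stack.pop() => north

# maze.move(dir='south') => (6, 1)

# stack.pop() => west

# maze.move(dir='east') => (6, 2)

# stack.pop() => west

# maze.move(dir='east') => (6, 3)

# maze.sense(dir='east') => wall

# stack.pop() => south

# maze.move(dir='north') => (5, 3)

# maze.sense(dir='east') => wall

# stack.pop() => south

# maze.move(dir='north') => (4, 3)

# maze.sense(dir='east') => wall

# stack.pop() => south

# maze.move(dir='north') => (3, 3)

# maze.sense(dir='east') => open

# stack.push(x='east') => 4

# maze.move(dir='east') => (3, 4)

# maze.sense(dir='north') => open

# stack.push(x='north') => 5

# maze.move(dir='north') => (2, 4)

# maze.sense(dir='north') => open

# stack.push(x='north') => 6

# maze.move(dir='north') => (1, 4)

# maze.sense(dir='north') => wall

# maze.sense(dir='east') => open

# stack.push(x='east') => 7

# maze.move(dir='east') => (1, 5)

# maze.sense(dir='south') => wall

# maze.sense(dir='north') => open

# stack.push(x='north') => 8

# maze.move(dir='north') => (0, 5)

# stack.pop() => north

# maze.move(dir='south') => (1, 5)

# stack.pop() => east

# maze.move(dir='west') => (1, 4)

# stack.pop() => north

# maze.move(dir='south') => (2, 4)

# stack.pop() => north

# maze.move(dir='south') => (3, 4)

# maze.sense(dir='east') => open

# stack.push(x='east') => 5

# maze.move(dir='east') => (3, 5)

# maze.sense(dir='south') => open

# stack.push(x='south') => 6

# maze.move(dir='south') => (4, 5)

# maze.sense(dir='south') => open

# stack.push(x='south') => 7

# maze.move(dir='south') => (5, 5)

# maze.sense(dir='south') => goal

# maze.move(dir='south') => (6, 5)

Answer: (6, 5)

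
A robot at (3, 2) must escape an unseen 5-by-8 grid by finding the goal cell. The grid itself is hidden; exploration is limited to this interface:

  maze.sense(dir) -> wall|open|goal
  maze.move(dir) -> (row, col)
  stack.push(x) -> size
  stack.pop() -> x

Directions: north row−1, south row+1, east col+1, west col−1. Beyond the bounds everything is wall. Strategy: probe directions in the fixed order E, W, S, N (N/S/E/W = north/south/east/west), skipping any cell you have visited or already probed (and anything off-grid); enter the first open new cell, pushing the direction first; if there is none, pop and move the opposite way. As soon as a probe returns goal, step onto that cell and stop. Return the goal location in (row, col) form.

// 1. sense(dir=east) : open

// 2. push(x=east) : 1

// 3. move(dir=east) : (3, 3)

// 4. sense(dir=east) : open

// 5. push(x=east) : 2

// 6. move(dir=east) : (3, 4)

// 7. sense(dir=east) : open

// 8. push(x=east) : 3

// 9. move(dir=east) : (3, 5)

// 10. sense(dir=east) : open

// 11. push(x=east) : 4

// 12. move(dir=east) : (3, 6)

// 13. sense(dir=east) : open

// 14. push(x=east) : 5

// 15. move(dir=east) : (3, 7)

// 16. sense(dir=south) : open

// 17. push(x=south) : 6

// 18. move(dir=south) : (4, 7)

// 19. sense(dir=west) : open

// 20. push(x=west) : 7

// 21. move(dir=west) : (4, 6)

// 22. sense(dir=west) : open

// 23. push(x=west) : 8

// 24. move(dir=west) : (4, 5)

// 25. sense(dir=west) : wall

// 26. pop() : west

// 27. move(dir=east) : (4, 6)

// 28. pop() : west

// 29. move(dir=east) : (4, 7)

// 30. pop() : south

// 31. move(dir=north) : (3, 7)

// 32. sense(dir=north) : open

// 33. push(x=north) : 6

// 34. move(dir=north) : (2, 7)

// 35. sense(dir=west) : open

// 36. push(x=west) : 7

// 37. move(dir=west) : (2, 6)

// 38. sense(dir=west) : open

// 39. push(x=west) : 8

// 40. move(dir=west) : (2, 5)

// 41. sense(dir=west) : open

// 42. push(x=west) : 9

// 43. move(dir=west) : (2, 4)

// 44. sense(dir=west) : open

// 45. push(x=west) : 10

// 46. move(dir=west) : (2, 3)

// 47. sense(dir=west) : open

// 48. push(x=west) : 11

// 49. move(dir=west) : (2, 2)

// 50. sense(dir=west) : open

// 51. push(x=west) : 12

// 52. move(dir=west) : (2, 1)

// 53. sense(dir=west) : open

// 54. push(x=west) : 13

// 55. move(dir=west) : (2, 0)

// 56. sense(dir=south) : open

// 57. push(x=south) : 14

// 58. move(dir=south) : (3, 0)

// 59. sense(dir=east) : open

// 60. push(x=east) : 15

// 61. move(dir=east) : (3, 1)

// 62. sense(dir=south) : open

// 63. push(x=south) : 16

// 64. move(dir=south) : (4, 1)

// 65. sense(dir=east) : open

// 66. push(x=east) : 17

// 67. move(dir=east) : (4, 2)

// 68. sense(dir=east) : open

// 69. push(x=east) : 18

// 70. move(dir=east) : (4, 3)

// 71. pop() : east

// 72. move(dir=west) : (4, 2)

// 73. pop() : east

// 74. move(dir=west) : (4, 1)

// 75. sense(dir=west) : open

// 76. push(x=west) : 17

// 77. move(dir=west) : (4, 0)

// 78. pop() : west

// 79. move(dir=east) : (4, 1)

// 80. pop() : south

// 81. move(dir=north) : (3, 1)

// 82. pop() : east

// 83. move(dir=west) : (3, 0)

// 84. pop() : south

// 85. move(dir=north) : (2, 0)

// 86. sense(dir=north) : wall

// 87. pop() : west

// 88. move(dir=east) : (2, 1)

// 89. sense(dir=north) : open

// 90. push(x=north) : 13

// 91. move(dir=north) : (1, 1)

// 92. sense(dir=east) : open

// 93. push(x=east) : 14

// 94. move(dir=east) : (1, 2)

// 95. sense(dir=east) : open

// 96. push(x=east) : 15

// 97. move(dir=east) : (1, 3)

// 98. sense(dir=east) : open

// 99. push(x=east) : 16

// 100. move(dir=east) : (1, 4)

// 101. sense(dir=east) : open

// 102. push(x=east) : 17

// 103. move(dir=east) : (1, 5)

// 104. sense(dir=east) : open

// 105. push(x=east) : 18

// 106. move(dir=east) : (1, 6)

// 107. sense(dir=east) : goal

// 108. move(dir=east) : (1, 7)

Answer: (1, 7)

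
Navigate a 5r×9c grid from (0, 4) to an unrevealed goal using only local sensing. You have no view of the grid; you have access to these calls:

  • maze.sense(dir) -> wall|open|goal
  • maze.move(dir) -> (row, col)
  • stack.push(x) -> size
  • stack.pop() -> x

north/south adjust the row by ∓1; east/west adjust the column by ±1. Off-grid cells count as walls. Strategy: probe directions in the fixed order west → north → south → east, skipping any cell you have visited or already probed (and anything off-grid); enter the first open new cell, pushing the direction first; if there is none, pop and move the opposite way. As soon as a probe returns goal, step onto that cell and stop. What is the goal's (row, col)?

I use sense using dir→west, and get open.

Next I call push using x→west, — result: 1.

Invoking move using dir→west, → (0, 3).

I run sense using dir→west, which returns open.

I use push using x→west, and observe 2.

I invoke move using dir→west, giving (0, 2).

I try sense using dir→west, — result: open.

Using push using x→west, yielding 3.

Now I run move using dir→west, — result: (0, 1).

Using sense using dir→west, : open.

Now I run push using x→west, and get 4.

Now I run move using dir→west, yielding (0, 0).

I call sense using dir→south, giving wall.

I invoke pop(), and observe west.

I try move using dir→east, and see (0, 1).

I try sense using dir→south, → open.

Next I call push using x→south, — result: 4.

Calling move using dir→south, and get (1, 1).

I try sense using dir→south, giving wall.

I try sense using dir→east, — result: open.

I call push using x→east, which returns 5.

Now I run move using dir→east, which returns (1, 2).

I invoke sense using dir→south, giving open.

Now I run push using x→south, giving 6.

Invoking move using dir→south, giving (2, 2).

I try sense using dir→south, and observe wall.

Now I run sense using dir→east, and see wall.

I call pop, which returns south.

Now I run move using dir→north, and see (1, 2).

I call sense using dir→east, giving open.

I try push using x→east, and observe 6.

I run move using dir→east, which returns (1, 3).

Calling sense using dir→east, and see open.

Then push using x→east, which returns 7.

I use move using dir→east, : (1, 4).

Calling sense using dir→south, and get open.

I try push using x→south, — result: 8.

I call move using dir→south, yielding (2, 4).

Invoking sense using dir→south, and observe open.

I use push using x→south, and get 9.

I run move using dir→south, : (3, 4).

Now I run sense using dir→west, : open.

I call push using x→west, yielding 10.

I use move using dir→west, — result: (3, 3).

I call sense using dir→south, giving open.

Next I call push using x→south, — result: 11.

Then move using dir→south, — result: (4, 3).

I try sense using dir→west, yielding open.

I run push using x→west, and get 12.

Using move using dir→west, giving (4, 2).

I use sense using dir→west, and get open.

I call push using x→west, and get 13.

I use move using dir→west, : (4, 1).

Next I call sense using dir→west, — result: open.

I use push using x→west, and get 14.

Now I run move using dir→west, and get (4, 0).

I call sense using dir→north, which returns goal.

Calling move using dir→north, which returns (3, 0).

Answer: (3, 0)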